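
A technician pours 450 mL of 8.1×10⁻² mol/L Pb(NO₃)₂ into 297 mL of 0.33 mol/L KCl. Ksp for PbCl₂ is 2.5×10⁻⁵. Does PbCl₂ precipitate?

Yes

After mixing, V = 450 mL + 297 mL = 747 mL.
[Pb²⁺] = (8.1×10⁻²)(450)/747 = 4.9×10⁻² mol/L
[Cl⁻] = (0.33)(297)/747 = 0.13 mol/L
Q = [Pb²⁺][Cl⁻]^2 = 8.4×10⁻⁴
Q = 8.4×10⁻⁴ > Ksp = 2.5×10⁻⁵, so the solution is supersaturated and PbCl₂ precipitates.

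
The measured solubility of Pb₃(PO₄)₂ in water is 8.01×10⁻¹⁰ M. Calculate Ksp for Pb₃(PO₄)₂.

Ksp = 3.56×10⁻⁴⁴

Pb₃(PO₄)₂(s) ⇌ 3 Pb²⁺(aq) + 2 PO₄³⁻(aq)
With molar solubility s: [Pb²⁺] = 3s, [PO₄³⁻] = 2s.
Ksp = [Pb²⁺]^3[PO₄³⁻]^2 = (3s)^3 · (2s)^2 = 108s^5
Ksp = 108 × (8.01×10⁻¹⁰)^5 = 3.56×10⁻⁴⁴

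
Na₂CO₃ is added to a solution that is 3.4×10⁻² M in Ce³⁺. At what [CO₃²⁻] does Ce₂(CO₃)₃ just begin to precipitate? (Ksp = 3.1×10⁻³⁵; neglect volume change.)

3.0×10⁻¹¹ M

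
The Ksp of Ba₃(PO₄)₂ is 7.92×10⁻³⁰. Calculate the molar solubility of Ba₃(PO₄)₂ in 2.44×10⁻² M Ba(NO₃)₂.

Ba₃(PO₄)₂(s) ⇌ 3 Ba²⁺(aq) + 2 PO₄³⁻(aq)
Ba²⁺ is already present at 2.44×10⁻² M. If s mol/L of Ba₃(PO₄)₂ dissolves, [PO₄³⁻] = 2s while [Ba²⁺] ≈ 2.44×10⁻² M.
Ksp = [Ba²⁺]^3[PO₄³⁻]^2 = (2.44×10⁻²)^3(2s)^2
(2s)^2 = 7.92×10⁻³⁰ / (2.44×10⁻²)^3 = 5.45×10⁻²⁵
s = 3.69×10⁻¹³ M

3.69×10⁻¹³ M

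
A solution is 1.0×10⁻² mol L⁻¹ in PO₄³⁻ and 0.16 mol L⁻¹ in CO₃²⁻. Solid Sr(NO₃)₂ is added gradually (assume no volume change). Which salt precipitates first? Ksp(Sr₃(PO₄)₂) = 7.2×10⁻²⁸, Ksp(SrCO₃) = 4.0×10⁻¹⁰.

SrCO₃

Precipitation of each salt begins when its ion product equals Ksp.
For Sr₃(PO₄)₂: [Sr²⁺] = (Ksp/[PO₄³⁻]^2)^(1/3) = 1.9×10⁻⁸ mol L⁻¹
For SrCO₃: [Sr²⁺] = (Ksp/[CO₃²⁻]) = 2.5×10⁻⁹ mol L⁻¹
Since SrCO₃ needs less Sr²⁺ to reach saturation, it precipitates first.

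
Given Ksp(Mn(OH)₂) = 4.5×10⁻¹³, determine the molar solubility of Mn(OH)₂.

Mn(OH)₂(s) ⇌ Mn²⁺(aq) + 2 OH⁻(aq)
If s mol/L of Mn(OH)₂ dissolves, [Mn²⁺] = s and [OH⁻] = 2s.
Ksp = [Mn²⁺][OH⁻]^2 = s · (2s)^2 = 4s^3
4s^3 = 4.5×10⁻¹³  ⇒  s^3 = 1.1×10⁻¹³
s = 4.8×10⁻⁵ mol L⁻¹

4.8×10⁻⁵ M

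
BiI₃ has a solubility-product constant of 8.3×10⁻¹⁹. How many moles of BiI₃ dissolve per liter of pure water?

BiI₃(s) ⇌ Bi³⁺(aq) + 3 I⁻(aq)
If s mol/L of BiI₃ dissolves, [Bi³⁺] = s and [I⁻] = 3s.
Ksp = [Bi³⁺][I⁻]^3 = s · (3s)^3 = 27s^4
27s^4 = 8.3×10⁻¹⁹  ⇒  s^4 = 3.1×10⁻²⁰
s = 1.3×10⁻⁵ mol/L

1.3×10⁻⁵ M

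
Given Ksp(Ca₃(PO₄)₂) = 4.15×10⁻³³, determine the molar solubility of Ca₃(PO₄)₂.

Ca₃(PO₄)₂(s) ⇌ 3 Ca²⁺(aq) + 2 PO₄³⁻(aq)
For each mole of Ca₃(PO₄)₂ that dissolves per liter, [Ca²⁺] = 3s and [PO₄³⁻] = 2s; let s denote this solubility.
Ksp = [Ca²⁺]^3[PO₄³⁻]^2 = (3s)^3 · (2s)^2 = 108s^5
108s^5 = 4.15×10⁻³³  ⇒  s^5 = 3.84×10⁻³⁵
s = (3.84×10⁻³⁵)^(1/5) = 1.31×10⁻⁷ mol L⁻¹

1.31×10⁻⁷ M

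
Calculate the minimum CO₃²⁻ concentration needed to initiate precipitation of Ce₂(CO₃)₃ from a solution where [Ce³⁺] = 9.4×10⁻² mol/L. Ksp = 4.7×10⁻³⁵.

The threshold for precipitation is Q = Ksp.
Ce₂(CO₃)₃(s) ⇌ 2 Ce³⁺(aq) + 3 CO₃²⁻(aq)
Ksp = [Ce³⁺]^2[CO₃²⁻]^3 = [CO₃²⁻]^3(9.4×10⁻²)^2
[CO₃²⁻]^3 = 4.7×10⁻³⁵ / (9.4×10⁻²)^2 = 5.3×10⁻³³
[CO₃²⁻] = 1.7×10⁻¹¹ mol/L

1.7×10⁻¹¹ M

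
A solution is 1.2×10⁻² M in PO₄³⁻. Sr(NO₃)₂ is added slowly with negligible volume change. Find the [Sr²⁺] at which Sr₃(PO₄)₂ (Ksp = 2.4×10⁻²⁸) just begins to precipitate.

Precipitation of each salt begins when its ion product equals Ksp.
Sr₃(PO₄)₂(s) ⇌ 3 Sr²⁺(aq) + 2 PO₄³⁻(aq)
Ksp = [Sr²⁺]^3[PO₄³⁻]^2 = [Sr²⁺]^3(1.2×10⁻²)^2
[Sr²⁺]^3 = 2.4×10⁻²⁸ / (1.2×10⁻²)^2 = 1.7×10⁻²⁴
[Sr²⁺] = 1.2×10⁻⁸ M

1.2×10⁻⁸ M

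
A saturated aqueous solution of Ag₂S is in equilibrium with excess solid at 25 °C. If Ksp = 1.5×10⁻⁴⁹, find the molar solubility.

Ag₂S(s) ⇌ 2 Ag⁺(aq) + S²⁻(aq)
Let s be the molar solubility. Then [Ag⁺] = 2s and [S²⁻] = s.
Ksp = [Ag⁺]^2[S²⁻] = (2s)^2 · s = 4s^3
4s^3 = 1.5×10⁻⁴⁹  ⇒  s^3 = 3.8×10⁻⁵⁰
s = 3.3×10⁻¹⁷ mol/L

3.3×10⁻¹⁷ M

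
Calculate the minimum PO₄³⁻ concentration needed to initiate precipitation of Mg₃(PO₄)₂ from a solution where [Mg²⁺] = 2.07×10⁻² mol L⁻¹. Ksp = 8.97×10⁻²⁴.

The threshold for precipitation is Q = Ksp.
Mg₃(PO₄)₂(s) ⇌ 3 Mg²⁺(aq) + 2 PO₄³⁻(aq)
Ksp = [Mg²⁺]^3[PO₄³⁻]^2 = [PO₄³⁻]^2(2.07×10⁻²)^3
[PO₄³⁻]^2 = 8.97×10⁻²⁴ / (2.07×10⁻²)^3 = 1.01×10⁻¹⁸
[PO₄³⁻] = 1.01×10⁻⁹ mol L⁻¹

1.01×10⁻⁹ M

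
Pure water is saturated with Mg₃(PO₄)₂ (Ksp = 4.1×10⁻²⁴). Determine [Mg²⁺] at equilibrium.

2.5×10⁻⁵ M

Mg₃(PO₄)₂(s) ⇌ 3 Mg²⁺(aq) + 2 PO₄³⁻(aq)
With molar solubility s: [Mg²⁺] = 3s, [PO₄³⁻] = 2s.
Ksp = [Mg²⁺]^3[PO₄³⁻]^2 = (3s)^3 · (2s)^2 = 108s^5 = 4.1×10⁻²⁴
s = 8.2×10⁻⁶ mol L⁻¹
[Mg²⁺] = 3s = 2.5×10⁻⁵ mol L⁻¹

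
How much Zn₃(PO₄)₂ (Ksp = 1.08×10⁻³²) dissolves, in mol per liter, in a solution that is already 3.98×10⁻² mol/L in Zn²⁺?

6.54×10⁻¹⁵ M

Zn₃(PO₄)₂(s) ⇌ 3 Zn²⁺(aq) + 2 PO₄³⁻(aq)
Zn²⁺ is already present at 3.98×10⁻² mol/L. If s mol/L of Zn₃(PO₄)₂ dissolves, [PO₄³⁻] = 2s while [Zn²⁺] ≈ 3.98×10⁻² mol/L.
Ksp = [Zn²⁺]^3[PO₄³⁻]^2 = (3.98×10⁻²)^3(2s)^2
(2s)^2 = 1.08×10⁻³² / (3.98×10⁻²)^3 = 1.71×10⁻²⁸
s = 6.54×10⁻¹⁵ mol/L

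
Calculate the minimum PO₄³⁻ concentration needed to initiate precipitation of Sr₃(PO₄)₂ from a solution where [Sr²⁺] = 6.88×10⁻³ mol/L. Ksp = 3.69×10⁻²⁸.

3.37×10⁻¹¹ M

Each salt precipitates once Q = Ksp for that salt.
Sr₃(PO₄)₂(s) ⇌ 3 Sr²⁺(aq) + 2 PO₄³⁻(aq)
Ksp = [Sr²⁺]^3[PO₄³⁻]^2 = [PO₄³⁻]^2(6.88×10⁻³)^3
[PO₄³⁻]^2 = 3.69×10⁻²⁸ / (6.88×10⁻³)^3 = 1.13×10⁻²¹
[PO₄³⁻] = 3.37×10⁻¹¹ mol/L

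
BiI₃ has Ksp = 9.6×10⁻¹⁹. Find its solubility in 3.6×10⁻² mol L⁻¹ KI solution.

BiI₃(s) ⇌ Bi³⁺(aq) + 3 I⁻(aq)
With I⁻ already at 3.6×10⁻² mol L⁻¹ and s small, take [I⁻] ≈ 3.6×10⁻² mol L⁻¹ and [Bi³⁺] = s.
Ksp = [Bi³⁺][I⁻]^3 = s(3.6×10⁻²)^3
s = 9.6×10⁻¹⁹ / (3.6×10⁻²)^3 = 2.1×10⁻¹⁴
s = 2.1×10⁻¹⁴ mol L⁻¹

2.1×10⁻¹⁴ M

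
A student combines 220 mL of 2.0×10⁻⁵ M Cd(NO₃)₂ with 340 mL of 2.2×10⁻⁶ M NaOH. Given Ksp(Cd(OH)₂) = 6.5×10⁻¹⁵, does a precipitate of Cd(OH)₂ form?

No

The combined volume is 560 mL.
[Cd²⁺] = (2.0×10⁻⁵)(220)/560 = 7.9×10⁻⁶ M
[OH⁻] = (2.2×10⁻⁶)(340)/560 = 1.3×10⁻⁶ M
Q = [Cd²⁺][OH⁻]^2 = 1.4×10⁻¹⁷
Since Q (1.4×10⁻¹⁷) is less than Ksp (6.5×10⁻¹⁵), no Cd(OH)₂ precipitates.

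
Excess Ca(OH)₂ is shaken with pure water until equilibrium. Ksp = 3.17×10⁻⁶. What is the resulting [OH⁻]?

Ca(OH)₂(s) ⇌ Ca²⁺(aq) + 2 OH⁻(aq)
For each mole of Ca(OH)₂ that dissolves per liter, [Ca²⁺] = s and [OH⁻] = 2s; let s denote this solubility.
Ksp = [Ca²⁺][OH⁻]^2 = s · (2s)^2 = 4s^3 = 3.17×10⁻⁶
s = 9.25×10⁻³ mol/L
[OH⁻] = 2s = 1.85×10⁻² mol/L

1.85×10⁻² M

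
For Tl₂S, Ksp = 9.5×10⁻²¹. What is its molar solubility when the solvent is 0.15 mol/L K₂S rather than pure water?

Tl₂S(s) ⇌ 2 Tl⁺(aq) + S²⁻(aq)
The solution already contains S²⁻ at 0.15 mol/L. Let s be the molar solubility of Tl₂S.
[S²⁻] ≈ 0.15 mol/L (common ion dominates); [Tl⁺] = 2s.
Ksp = [Tl⁺]^2[S²⁻] = (2s)^2(0.15)
(2s)^2 = 9.5×10⁻²¹ / (0.15) = 6.3×10⁻²⁰
s = 1.3×10⁻¹⁰ mol/L

1.3×10⁻¹⁰ M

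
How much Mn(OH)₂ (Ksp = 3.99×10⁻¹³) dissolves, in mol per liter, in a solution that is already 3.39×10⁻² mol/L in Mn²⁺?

1.72×10⁻⁶ M

Mn(OH)₂(s) ⇌ Mn²⁺(aq) + 2 OH⁻(aq)
Mn²⁺ is already present at 3.39×10⁻² mol/L. If s mol/L of Mn(OH)₂ dissolves, [OH⁻] = 2s while [Mn²⁺] ≈ 3.39×10⁻² mol/L.
Ksp = [Mn²⁺][OH⁻]^2 = (3.39×10⁻²)(2s)^2
(2s)^2 = 3.99×10⁻¹³ / (3.39×10⁻²) = 1.18×10⁻¹¹
s = 1.72×10⁻⁶ mol/L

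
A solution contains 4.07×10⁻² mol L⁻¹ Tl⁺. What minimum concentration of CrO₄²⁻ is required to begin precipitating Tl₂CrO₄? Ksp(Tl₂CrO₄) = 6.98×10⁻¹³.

4.21×10⁻¹⁰ M

Each salt precipitates once Q = Ksp for that salt.
Tl₂CrO₄(s) ⇌ 2 Tl⁺(aq) + CrO₄²⁻(aq)
Ksp = [Tl⁺]^2[CrO₄²⁻] = [CrO₄²⁻](4.07×10⁻²)^2
[CrO₄²⁻] = 6.98×10⁻¹³ / (4.07×10⁻²)^2 = 4.21×10⁻¹⁰
[CrO₄²⁻] = 4.21×10⁻¹⁰ mol L⁻¹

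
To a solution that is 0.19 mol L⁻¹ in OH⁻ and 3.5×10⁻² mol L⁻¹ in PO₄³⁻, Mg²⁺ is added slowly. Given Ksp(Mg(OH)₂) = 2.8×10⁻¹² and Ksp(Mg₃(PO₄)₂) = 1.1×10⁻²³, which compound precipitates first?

Mg(OH)₂

The threshold for precipitation is Q = Ksp.
For Mg(OH)₂: [Mg²⁺] = (Ksp/[OH⁻]^2) = 7.8×10⁻¹¹ mol L⁻¹
For Mg₃(PO₄)₂: [Mg²⁺] = (Ksp/[PO₄³⁻]^2)^(1/3) = 2.1×10⁻⁷ mol L⁻¹
The smaller threshold [Mg²⁺] is reached first, so Mg(OH)₂ precipitates first.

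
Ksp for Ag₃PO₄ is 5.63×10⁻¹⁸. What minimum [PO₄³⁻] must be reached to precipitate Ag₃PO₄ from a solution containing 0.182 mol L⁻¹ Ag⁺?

The threshold for precipitation is Q = Ksp.
Ag₃PO₄(s) ⇌ 3 Ag⁺(aq) + PO₄³⁻(aq)
Ksp = [Ag⁺]^3[PO₄³⁻] = [PO₄³⁻](0.182)^3
[PO₄³⁻] = 5.63×10⁻¹⁸ / (0.182)^3 = 9.34×10⁻¹⁶
[PO₄³⁻] = 9.34×10⁻¹⁶ mol L⁻¹

9.34×10⁻¹⁶ M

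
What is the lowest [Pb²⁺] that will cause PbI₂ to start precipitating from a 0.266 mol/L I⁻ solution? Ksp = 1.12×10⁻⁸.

The threshold for precipitation is Q = Ksp.
PbI₂(s) ⇌ Pb²⁺(aq) + 2 I⁻(aq)
Ksp = [Pb²⁺][I⁻]^2 = [Pb²⁺](0.266)^2
[Pb²⁺] = 1.12×10⁻⁸ / (0.266)^2 = 1.58×10⁻⁷
[Pb²⁺] = 1.58×10⁻⁷ mol/L

1.58×10⁻⁷ M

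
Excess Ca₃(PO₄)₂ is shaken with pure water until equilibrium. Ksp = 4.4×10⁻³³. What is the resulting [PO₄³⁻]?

2.6×10⁻⁷ M

Ca₃(PO₄)₂(s) ⇌ 3 Ca²⁺(aq) + 2 PO₄³⁻(aq)
For each mole of Ca₃(PO₄)₂ that dissolves per liter, [Ca²⁺] = 3s and [PO₄³⁻] = 2s; let s denote this solubility.
Ksp = [Ca²⁺]^3[PO₄³⁻]^2 = (3s)^3 · (2s)^2 = 108s^5 = 4.4×10⁻³³
s = 1.3×10⁻⁷ mol L⁻¹
[PO₄³⁻] = 2s = 2.6×10⁻⁷ mol L⁻¹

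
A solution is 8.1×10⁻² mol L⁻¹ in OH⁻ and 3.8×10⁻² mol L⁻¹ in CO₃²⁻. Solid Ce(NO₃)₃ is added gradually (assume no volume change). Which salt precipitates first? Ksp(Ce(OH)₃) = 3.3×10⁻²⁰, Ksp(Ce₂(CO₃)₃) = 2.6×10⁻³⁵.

The threshold for precipitation is Q = Ksp.
For Ce(OH)₃: [Ce³⁺] = (Ksp/[OH⁻]^3) = 6.2×10⁻¹⁷ mol L⁻¹
For Ce₂(CO₃)₃: [Ce³⁺] = (Ksp/[CO₃²⁻]^3)^(1/2) = 6.9×10⁻¹⁶ mol L⁻¹
The smaller threshold [Ce³⁺] is reached first, so Ce(OH)₃ precipitates first.

Ce(OH)₃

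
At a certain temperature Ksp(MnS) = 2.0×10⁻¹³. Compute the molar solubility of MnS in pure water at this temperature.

MnS(s) ⇌ Mn²⁺(aq) + S²⁻(aq)
Let s be the molar solubility. Then [Mn²⁺] = s and [S²⁻] = s.
Ksp = [Mn²⁺][S²⁻] = s · s = s^2
s^2 = 2.0×10⁻¹³
s = 4.5×10⁻⁷ mol L⁻¹

4.5×10⁻⁷ M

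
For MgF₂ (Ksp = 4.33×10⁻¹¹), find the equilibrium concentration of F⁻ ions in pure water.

MgF₂(s) ⇌ Mg²⁺(aq) + 2 F⁻(aq)
Let s be the molar solubility. Then [Mg²⁺] = s and [F⁻] = 2s.
Ksp = [Mg²⁺][F⁻]^2 = s · (2s)^2 = 4s^3 = 4.33×10⁻¹¹
s = 2.21×10⁻⁴ mol/L
[F⁻] = 2s = 4.42×10⁻⁴ mol/L

4.42×10⁻⁴ M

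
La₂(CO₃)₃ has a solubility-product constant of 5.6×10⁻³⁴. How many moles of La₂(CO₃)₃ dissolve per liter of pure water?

8.8×10⁻⁸ M

La₂(CO₃)₃(s) ⇌ 2 La³⁺(aq) + 3 CO₃²⁻(aq)
With molar solubility s: [La³⁺] = 2s, [CO₃²⁻] = 3s.
Ksp = [La³⁺]^2[CO₃²⁻]^3 = (2s)^2 · (3s)^3 = 108s^5
108s^5 = 5.6×10⁻³⁴  ⇒  s^5 = 5.2×10⁻³⁶
Taking the 5th root, s = 8.8×10⁻⁸ mol/L.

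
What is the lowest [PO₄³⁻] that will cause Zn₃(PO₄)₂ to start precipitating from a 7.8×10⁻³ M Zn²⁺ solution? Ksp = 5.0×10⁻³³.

Precipitation begins when Q = Ksp.
Zn₃(PO₄)₂(s) ⇌ 3 Zn²⁺(aq) + 2 PO₄³⁻(aq)
Ksp = [Zn²⁺]^3[PO₄³⁻]^2 = [PO₄³⁻]^2(7.8×10⁻³)^3
[PO₄³⁻]^2 = 5.0×10⁻³³ / (7.8×10⁻³)^3 = 1.1×10⁻²⁶
[PO₄³⁻] = 1.0×10⁻¹³ M

1.0×10⁻¹³ M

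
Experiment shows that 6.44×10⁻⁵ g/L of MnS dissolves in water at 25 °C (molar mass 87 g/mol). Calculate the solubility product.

Ksp = 5.48×10⁻¹³

Convert to molarity: s = 6.44×10⁻⁵ / 87 = 7.4023×10⁻⁷ mol/L
MnS(s) ⇌ Mn²⁺(aq) + S²⁻(aq)
If s mol/L of MnS dissolves, [Mn²⁺] = s and [S²⁻] = s.
Ksp = [Mn²⁺][S²⁻] = s · s = s^2
Ksp = (7.4023×10⁻⁷)^2 = 5.48×10⁻¹³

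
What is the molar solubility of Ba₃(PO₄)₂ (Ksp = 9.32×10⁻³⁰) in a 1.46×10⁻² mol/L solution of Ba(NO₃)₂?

Ba₃(PO₄)₂(s) ⇌ 3 Ba²⁺(aq) + 2 PO₄³⁻(aq)
The solution already contains Ba²⁺ at 1.46×10⁻² mol/L. Let s be the molar solubility of Ba₃(PO₄)₂.
[Ba²⁺] ≈ 1.46×10⁻² mol/L (common ion dominates); [PO₄³⁻] = 2s.
Ksp = [Ba²⁺]^3[PO₄³⁻]^2 = (1.46×10⁻²)^3(2s)^2
(2s)^2 = 9.32×10⁻³⁰ / (1.46×10⁻²)^3 = 2.99×10⁻²⁴
s = 8.65×10⁻¹³ mol/L

8.65×10⁻¹³ M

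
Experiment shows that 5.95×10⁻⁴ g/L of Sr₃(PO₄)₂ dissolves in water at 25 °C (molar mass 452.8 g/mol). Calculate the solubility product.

Ksp = 4.23×10⁻²⁸

Convert to molarity: s = 5.95×10⁻⁴ / 452.8 = 1.3140×10⁻⁶ mol/L
Sr₃(PO₄)₂(s) ⇌ 3 Sr²⁺(aq) + 2 PO₄³⁻(aq)
If s mol/L of Sr₃(PO₄)₂ dissolves, [Sr²⁺] = 3s and [PO₄³⁻] = 2s.
Ksp = [Sr²⁺]^3[PO₄³⁻]^2 = (3s)^3 · (2s)^2 = 108s^5
Ksp = 108 × (1.3140×10⁻⁶)^5 = 4.23×10⁻²⁸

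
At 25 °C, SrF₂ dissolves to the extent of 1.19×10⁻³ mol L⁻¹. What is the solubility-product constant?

SrF₂(s) ⇌ Sr²⁺(aq) + 2 F⁻(aq)
Call the molar solubility s, so that [Sr²⁺] = s and [F⁻] = 2s.
Ksp = [Sr²⁺][F⁻]^2 = s · (2s)^2 = 4s^3
Ksp = 4 × (1.19×10⁻³)^3 = 6.74×10⁻⁹

Ksp = 6.74×10⁻⁹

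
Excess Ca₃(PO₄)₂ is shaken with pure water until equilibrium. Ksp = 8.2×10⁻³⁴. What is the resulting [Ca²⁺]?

2.8×10⁻⁷ M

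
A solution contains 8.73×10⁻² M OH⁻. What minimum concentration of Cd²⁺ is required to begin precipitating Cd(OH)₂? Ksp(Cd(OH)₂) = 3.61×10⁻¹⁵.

4.74×10⁻¹³ M

Precipitation of each salt begins when its ion product equals Ksp.
Cd(OH)₂(s) ⇌ Cd²⁺(aq) + 2 OH⁻(aq)
Ksp = [Cd²⁺][OH⁻]^2 = [Cd²⁺](8.73×10⁻²)^2
[Cd²⁺] = 3.61×10⁻¹⁵ / (8.73×10⁻²)^2 = 4.74×10⁻¹³
[Cd²⁺] = 4.74×10⁻¹³ M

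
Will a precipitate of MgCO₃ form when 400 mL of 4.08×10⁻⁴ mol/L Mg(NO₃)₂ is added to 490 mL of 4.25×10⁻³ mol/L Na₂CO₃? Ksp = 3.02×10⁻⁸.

Yes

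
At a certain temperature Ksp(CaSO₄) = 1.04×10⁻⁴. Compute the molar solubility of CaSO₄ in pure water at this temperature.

1.02×10⁻² M

CaSO₄(s) ⇌ Ca²⁺(aq) + SO₄²⁻(aq)
For each mole of CaSO₄ that dissolves per liter, [Ca²⁺] = s and [SO₄²⁻] = s; let s denote this solubility.
Ksp = [Ca²⁺][SO₄²⁻] = s · s = s^2
s^2 = 1.04×10⁻⁴
Taking the 2nd root, s = 1.02×10⁻² mol/L.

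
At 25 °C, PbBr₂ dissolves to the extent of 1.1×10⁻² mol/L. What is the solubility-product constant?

Ksp = 5.3×10⁻⁶

PbBr₂(s) ⇌ Pb²⁺(aq) + 2 Br⁻(aq)
If s mol/L of PbBr₂ dissolves, [Pb²⁺] = s and [Br⁻] = 2s.
Ksp = [Pb²⁺][Br⁻]^2 = s · (2s)^2 = 4s^3
Ksp = 4 × (1.1×10⁻²)^3 = 5.3×10⁻⁶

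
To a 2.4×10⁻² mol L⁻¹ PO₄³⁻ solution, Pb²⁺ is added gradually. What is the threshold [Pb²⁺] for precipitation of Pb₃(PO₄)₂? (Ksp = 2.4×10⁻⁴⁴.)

A salt starts to precipitate once the ion product Q reaches its Ksp.
Pb₃(PO₄)₂(s) ⇌ 3 Pb²⁺(aq) + 2 PO₄³⁻(aq)
Ksp = [Pb²⁺]^3[PO₄³⁻]^2 = [Pb²⁺]^3(2.4×10⁻²)^2
[Pb²⁺]^3 = 2.4×10⁻⁴⁴ / (2.4×10⁻²)^2 = 4.2×10⁻⁴¹
[Pb²⁺] = 3.5×10⁻¹⁴ mol L⁻¹

3.5×10⁻¹⁴ M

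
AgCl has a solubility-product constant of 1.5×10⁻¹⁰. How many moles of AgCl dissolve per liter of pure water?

AgCl(s) ⇌ Ag⁺(aq) + Cl⁻(aq)
Call the molar solubility s, so that [Ag⁺] = s and [Cl⁻] = s.
Ksp = [Ag⁺][Cl⁻] = s · s = s^2
s^2 = 1.5×10⁻¹⁰
Taking the 2nd root, s = 1.2×10⁻⁵ mol L⁻¹.

1.2×10⁻⁵ M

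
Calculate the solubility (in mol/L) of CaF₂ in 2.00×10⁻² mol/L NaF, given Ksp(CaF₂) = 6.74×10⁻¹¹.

1.69×10⁻⁷ M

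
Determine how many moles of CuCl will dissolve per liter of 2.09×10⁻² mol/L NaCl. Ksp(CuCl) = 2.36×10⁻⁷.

CuCl(s) ⇌ Cu⁺(aq) + Cl⁻(aq)
Cl⁻ is already present at 2.09×10⁻² mol/L. If s mol/L of CuCl dissolves, [Cu⁺] = s while [Cl⁻] ≈ 2.09×10⁻² mol/L.
Ksp = [Cu⁺][Cl⁻] = s(2.09×10⁻²)
s = 2.36×10⁻⁷ / (2.09×10⁻²) = 1.13×10⁻⁵
s = 1.13×10⁻⁵ mol/L

1.13×10⁻⁵ M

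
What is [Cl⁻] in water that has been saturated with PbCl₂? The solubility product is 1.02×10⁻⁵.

2.73×10⁻² M

PbCl₂(s) ⇌ Pb²⁺(aq) + 2 Cl⁻(aq)
Call the molar solubility s, so that [Pb²⁺] = s and [Cl⁻] = 2s.
Ksp = [Pb²⁺][Cl⁻]^2 = s · (2s)^2 = 4s^3 = 1.02×10⁻⁵
s = 1.37×10⁻² M
[Cl⁻] = 2s = 2.73×10⁻² M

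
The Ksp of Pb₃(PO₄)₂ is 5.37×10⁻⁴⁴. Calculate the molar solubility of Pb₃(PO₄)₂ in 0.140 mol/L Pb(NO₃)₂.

2.21×10⁻²¹ M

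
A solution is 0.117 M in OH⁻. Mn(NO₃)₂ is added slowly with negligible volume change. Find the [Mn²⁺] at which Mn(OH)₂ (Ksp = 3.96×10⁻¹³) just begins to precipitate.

Each salt precipitates once Q = Ksp for that salt.
Mn(OH)₂(s) ⇌ Mn²⁺(aq) + 2 OH⁻(aq)
Ksp = [Mn²⁺][OH⁻]^2 = [Mn²⁺](0.117)^2
[Mn²⁺] = 3.96×10⁻¹³ / (0.117)^2 = 2.89×10⁻¹¹
[Mn²⁺] = 2.89×10⁻¹¹ M

2.89×10⁻¹¹ M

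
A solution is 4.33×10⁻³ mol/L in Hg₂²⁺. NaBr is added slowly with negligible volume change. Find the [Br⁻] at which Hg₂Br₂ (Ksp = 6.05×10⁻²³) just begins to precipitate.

1.18×10⁻¹⁰ M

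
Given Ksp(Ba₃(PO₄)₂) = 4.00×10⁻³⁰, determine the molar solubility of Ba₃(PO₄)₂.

Ba₃(PO₄)₂(s) ⇌ 3 Ba²⁺(aq) + 2 PO₄³⁻(aq)
For each mole of Ba₃(PO₄)₂ that dissolves per liter, [Ba²⁺] = 3s and [PO₄³⁻] = 2s; let s denote this solubility.
Ksp = [Ba²⁺]^3[PO₄³⁻]^2 = (3s)^3 · (2s)^2 = 108s^5
108s^5 = 4.00×10⁻³⁰  ⇒  s^5 = 3.70×10⁻³²
s = (3.70×10⁻³²)^(1/5) = 5.17×10⁻⁷ mol/L

5.17×10⁻⁷ M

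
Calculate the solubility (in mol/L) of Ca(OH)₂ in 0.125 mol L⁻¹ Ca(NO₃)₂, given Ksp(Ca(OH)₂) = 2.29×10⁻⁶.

2.14×10⁻³ M

Ca(OH)₂(s) ⇌ Ca²⁺(aq) + 2 OH⁻(aq)
The solution already contains Ca²⁺ at 0.125 mol L⁻¹. Let s be the molar solubility of Ca(OH)₂.
[Ca²⁺] ≈ 0.125 mol L⁻¹ (common ion dominates); [OH⁻] = 2s.
Ksp = [Ca²⁺][OH⁻]^2 = (0.125)(2s)^2
(2s)^2 = 2.29×10⁻⁶ / (0.125) = 1.83×10⁻⁵
s = 2.14×10⁻³ mol L⁻¹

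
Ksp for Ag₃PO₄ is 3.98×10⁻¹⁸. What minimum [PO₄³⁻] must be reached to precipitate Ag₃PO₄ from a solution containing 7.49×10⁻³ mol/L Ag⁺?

9.47×10⁻¹² M

Precipitation of each salt begins when its ion product equals Ksp.
Ag₃PO₄(s) ⇌ 3 Ag⁺(aq) + PO₄³⁻(aq)
Ksp = [Ag⁺]^3[PO₄³⁻] = [PO₄³⁻](7.49×10⁻³)^3
[PO₄³⁻] = 3.98×10⁻¹⁸ / (7.49×10⁻³)^3 = 9.47×10⁻¹²
[PO₄³⁻] = 9.47×10⁻¹² mol/L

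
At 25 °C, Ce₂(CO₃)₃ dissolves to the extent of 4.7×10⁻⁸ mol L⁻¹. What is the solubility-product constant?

Ksp = 2.5×10⁻³⁵

Ce₂(CO₃)₃(s) ⇌ 2 Ce³⁺(aq) + 3 CO₃²⁻(aq)
For each mole of Ce₂(CO₃)₃ that dissolves per liter, [Ce³⁺] = 2s and [CO₃²⁻] = 3s; let s denote this solubility.
Ksp = [Ce³⁺]^2[CO₃²⁻]^3 = (2s)^2 · (3s)^3 = 108s^5
Ksp = 108 × (4.7×10⁻⁸)^5 = 2.5×10⁻³⁵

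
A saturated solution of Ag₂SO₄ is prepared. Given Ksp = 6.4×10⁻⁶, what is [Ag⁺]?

2.3×10⁻² M

Ag₂SO₄(s) ⇌ 2 Ag⁺(aq) + SO₄²⁻(aq)
With molar solubility s: [Ag⁺] = 2s, [SO₄²⁻] = s.
Ksp = [Ag⁺]^2[SO₄²⁻] = (2s)^2 · s = 4s^3 = 6.4×10⁻⁶
s = 1.2×10⁻² mol/L
[Ag⁺] = 2s = 2.3×10⁻² mol/L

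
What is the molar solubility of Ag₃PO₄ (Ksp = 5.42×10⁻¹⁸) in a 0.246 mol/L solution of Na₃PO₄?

9.34×10⁻⁷ M

Ag₃PO₄(s) ⇌ 3 Ag⁺(aq) + PO₄³⁻(aq)
Let s be the solubility of Ag₃PO₄ here. The common ion gives [PO₄³⁻] ≈ 0.246 mol/L, and [Ag⁺] = 3s.
Ksp = [Ag⁺]^3[PO₄³⁻] = (3s)^3(0.246)
(3s)^3 = 5.42×10⁻¹⁸ / (0.246) = 2.20×10⁻¹⁷
s = 9.34×10⁻⁷ mol/L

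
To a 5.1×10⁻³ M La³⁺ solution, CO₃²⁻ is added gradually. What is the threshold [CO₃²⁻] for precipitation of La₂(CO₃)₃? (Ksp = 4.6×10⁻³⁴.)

2.6×10⁻¹⁰ M

Each salt precipitates once Q = Ksp for that salt.
La₂(CO₃)₃(s) ⇌ 2 La³⁺(aq) + 3 CO₃²⁻(aq)
Ksp = [La³⁺]^2[CO₃²⁻]^3 = [CO₃²⁻]^3(5.1×10⁻³)^2
[CO₃²⁻]^3 = 4.6×10⁻³⁴ / (5.1×10⁻³)^2 = 1.8×10⁻²⁹
[CO₃²⁻] = 2.6×10⁻¹⁰ M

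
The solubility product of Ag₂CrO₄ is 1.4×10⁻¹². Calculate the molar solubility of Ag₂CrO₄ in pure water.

Ag₂CrO₄(s) ⇌ 2 Ag⁺(aq) + CrO₄²⁻(aq)
For each mole of Ag₂CrO₄ that dissolves per liter, [Ag⁺] = 2s and [CrO₄²⁻] = s; let s denote this solubility.
Ksp = [Ag⁺]^2[CrO₄²⁻] = (2s)^2 · s = 4s^3
4s^3 = 1.4×10⁻¹²  ⇒  s^3 = 3.5×10⁻¹³
s = (3.5×10⁻¹³)^(1/3) = 7.0×10⁻⁵ M

7.0×10⁻⁵ M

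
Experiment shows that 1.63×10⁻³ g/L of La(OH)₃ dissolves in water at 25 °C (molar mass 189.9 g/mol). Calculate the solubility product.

Ksp = 1.47×10⁻¹⁹

s = (1.63×10⁻³ g L⁻¹)/(189.9 g mol⁻¹) = 8.5835×10⁻⁶ M
La(OH)₃(s) ⇌ La³⁺(aq) + 3 OH⁻(aq)
For each mole of La(OH)₃ that dissolves per liter, [La³⁺] = s and [OH⁻] = 3s; let s denote this solubility.
Ksp = [La³⁺][OH⁻]^3 = s · (3s)^3 = 27s^4
Ksp = 27 × (8.5835×10⁻⁶)^4 = 1.47×10⁻¹⁹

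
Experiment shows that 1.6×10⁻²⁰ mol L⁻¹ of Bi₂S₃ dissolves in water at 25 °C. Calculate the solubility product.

Bi₂S₃(s) ⇌ 2 Bi³⁺(aq) + 3 S²⁻(aq)
Call the molar solubility s, so that [Bi³⁺] = 2s and [S²⁻] = 3s.
Ksp = [Bi³⁺]^2[S²⁻]^3 = (2s)^2 · (3s)^3 = 108s^5
Ksp = 108 × (1.6×10⁻²⁰)^5 = 1.1×10⁻⁹⁷

Ksp = 1.1×10⁻⁹⁷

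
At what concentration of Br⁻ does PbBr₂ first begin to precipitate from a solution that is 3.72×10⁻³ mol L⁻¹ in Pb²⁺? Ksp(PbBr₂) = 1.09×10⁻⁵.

5.41×10⁻² M

Precipitation begins when Q = Ksp.
PbBr₂(s) ⇌ Pb²⁺(aq) + 2 Br⁻(aq)
Ksp = [Pb²⁺][Br⁻]^2 = [Br⁻]^2(3.72×10⁻³)
[Br⁻]^2 = 1.09×10⁻⁵ / (3.72×10⁻³) = 2.93×10⁻³
[Br⁻] = 5.41×10⁻² mol L⁻¹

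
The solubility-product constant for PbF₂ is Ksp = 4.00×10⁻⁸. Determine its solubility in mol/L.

PbF₂(s) ⇌ Pb²⁺(aq) + 2 F⁻(aq)
For each mole of PbF₂ that dissolves per liter, [Pb²⁺] = s and [F⁻] = 2s; let s denote this solubility.
Ksp = [Pb²⁺][F⁻]^2 = s · (2s)^2 = 4s^3
4s^3 = 4.00×10⁻⁸  ⇒  s^3 = 1.00×10⁻⁸
s = (1.00×10⁻⁸)^(1/3) = 2.15×10⁻³ M

2.15×10⁻³ M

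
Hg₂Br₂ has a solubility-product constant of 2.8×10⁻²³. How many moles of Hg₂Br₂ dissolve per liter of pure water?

Hg₂Br₂(s) ⇌ Hg₂²⁺(aq) + 2 Br⁻(aq)
For each mole of Hg₂Br₂ that dissolves per liter, [Hg₂²⁺] = s and [Br⁻] = 2s; let s denote this solubility.
Ksp = [Hg₂²⁺][Br⁻]^2 = s · (2s)^2 = 4s^3
4s^3 = 2.8×10⁻²³  ⇒  s^3 = 7.0×10⁻²⁴
s = 1.9×10⁻⁸ M

1.9×10⁻⁸ M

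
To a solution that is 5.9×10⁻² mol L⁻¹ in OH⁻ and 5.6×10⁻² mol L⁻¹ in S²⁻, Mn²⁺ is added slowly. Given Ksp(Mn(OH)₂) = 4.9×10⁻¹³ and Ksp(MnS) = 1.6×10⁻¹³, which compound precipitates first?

MnS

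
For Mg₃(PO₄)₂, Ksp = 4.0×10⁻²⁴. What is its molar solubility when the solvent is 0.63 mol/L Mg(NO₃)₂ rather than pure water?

Mg₃(PO₄)₂(s) ⇌ 3 Mg²⁺(aq) + 2 PO₄³⁻(aq)
Mg²⁺ is already present at 0.63 mol/L. If s mol/L of Mg₃(PO₄)₂ dissolves, [PO₄³⁻] = 2s while [Mg²⁺] ≈ 0.63 mol/L.
Ksp = [Mg²⁺]^3[PO₄³⁻]^2 = (0.63)^3(2s)^2
(2s)^2 = 4.0×10⁻²⁴ / (0.63)^3 = 1.6×10⁻²³
s = 2.0×10⁻¹² mol/L

2.0×10⁻¹² M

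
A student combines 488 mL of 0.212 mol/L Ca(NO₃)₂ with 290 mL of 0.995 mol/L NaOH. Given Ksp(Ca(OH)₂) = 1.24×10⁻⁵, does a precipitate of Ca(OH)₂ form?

Yes

Total volume after mixing = 488 + 290 = 778 mL.
[Ca²⁺] = (0.212)(488)/778 = 0.133 mol/L
[OH⁻] = (0.995)(290)/778 = 0.371 mol/L
Q = [Ca²⁺][OH⁻]^2 = 1.83×10⁻²
Since Q (1.83×10⁻²) exceeds Ksp (1.24×10⁻⁵), Ca(OH)₂ will precipitate.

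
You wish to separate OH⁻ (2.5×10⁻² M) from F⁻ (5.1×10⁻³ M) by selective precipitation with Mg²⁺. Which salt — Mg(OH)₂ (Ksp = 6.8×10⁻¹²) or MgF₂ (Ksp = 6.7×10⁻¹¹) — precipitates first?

Mg(OH)₂

Each salt precipitates once Q = Ksp for that salt.
For Mg(OH)₂: [Mg²⁺] = (Ksp/[OH⁻]^2) = 1.1×10⁻⁸ M
For MgF₂: [Mg²⁺] = (Ksp/[F⁻]^2) = 2.6×10⁻⁶ M
The smaller threshold [Mg²⁺] is reached first, so Mg(OH)₂ precipitates first.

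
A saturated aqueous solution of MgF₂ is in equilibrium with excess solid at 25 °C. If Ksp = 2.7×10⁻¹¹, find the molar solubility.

1.9×10⁻⁴ M

MgF₂(s) ⇌ Mg²⁺(aq) + 2 F⁻(aq)
Let s be the molar solubility. Then [Mg²⁺] = s and [F⁻] = 2s.
Ksp = [Mg²⁺][F⁻]^2 = s · (2s)^2 = 4s^3
4s^3 = 2.7×10⁻¹¹  ⇒  s^3 = 6.8×10⁻¹²
Taking the 3rd root, s = 1.9×10⁻⁴ mol L⁻¹.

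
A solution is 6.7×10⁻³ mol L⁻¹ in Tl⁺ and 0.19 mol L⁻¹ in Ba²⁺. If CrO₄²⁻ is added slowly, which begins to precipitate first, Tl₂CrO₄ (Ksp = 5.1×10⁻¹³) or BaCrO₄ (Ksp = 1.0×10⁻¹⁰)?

A salt starts to precipitate once the ion product Q reaches its Ksp.
For Tl₂CrO₄: [CrO₄²⁻] = (Ksp/[Tl⁺]^2) = 1.1×10⁻⁸ mol L⁻¹
For BaCrO₄: [CrO₄²⁻] = (Ksp/[Ba²⁺]) = 5.3×10⁻¹⁰ mol L⁻¹
The smaller threshold [CrO₄²⁻] is reached first, so BaCrO₄ precipitates first.

BaCrO₄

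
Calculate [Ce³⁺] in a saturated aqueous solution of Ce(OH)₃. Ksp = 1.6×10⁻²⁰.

Ce(OH)₃(s) ⇌ Ce³⁺(aq) + 3 OH⁻(aq)
For each mole of Ce(OH)₃ that dissolves per liter, [Ce³⁺] = s and [OH⁻] = 3s; let s denote this solubility.
Ksp = [Ce³⁺][OH⁻]^3 = s · (3s)^3 = 27s^4 = 1.6×10⁻²⁰
s = 4.9×10⁻⁶ M
[Ce³⁺] = s = 4.9×10⁻⁶ M

4.9×10⁻⁶ M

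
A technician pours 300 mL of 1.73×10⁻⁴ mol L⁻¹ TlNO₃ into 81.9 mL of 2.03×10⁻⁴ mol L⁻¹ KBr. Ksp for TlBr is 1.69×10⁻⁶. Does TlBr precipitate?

No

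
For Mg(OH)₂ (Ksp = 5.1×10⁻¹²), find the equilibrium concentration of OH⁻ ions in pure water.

Mg(OH)₂(s) ⇌ Mg²⁺(aq) + 2 OH⁻(aq)
If s mol/L of Mg(OH)₂ dissolves, [Mg²⁺] = s and [OH⁻] = 2s.
Ksp = [Mg²⁺][OH⁻]^2 = s · (2s)^2 = 4s^3 = 5.1×10⁻¹²
s = 1.1×10⁻⁴ mol/L
[OH⁻] = 2s = 2.2×10⁻⁴ mol/L

2.2×10⁻⁴ M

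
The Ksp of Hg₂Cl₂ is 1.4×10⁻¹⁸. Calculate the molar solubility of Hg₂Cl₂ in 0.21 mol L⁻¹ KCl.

3.2×10⁻¹⁷ M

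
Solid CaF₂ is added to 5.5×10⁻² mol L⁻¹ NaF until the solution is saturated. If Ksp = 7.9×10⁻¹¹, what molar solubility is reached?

2.6×10⁻⁸ M

CaF₂(s) ⇌ Ca²⁺(aq) + 2 F⁻(aq)
F⁻ is already present at 5.5×10⁻² mol L⁻¹. If s mol/L of CaF₂ dissolves, [Ca²⁺] = s while [F⁻] ≈ 5.5×10⁻² mol L⁻¹.
Ksp = [Ca²⁺][F⁻]^2 = s(5.5×10⁻²)^2
s = 7.9×10⁻¹¹ / (5.5×10⁻²)^2 = 2.6×10⁻⁸
s = 2.6×10⁻⁸ mol L⁻¹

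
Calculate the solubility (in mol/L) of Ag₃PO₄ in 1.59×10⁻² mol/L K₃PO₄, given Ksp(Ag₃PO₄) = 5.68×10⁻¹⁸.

2.37×10⁻⁶ M

Ag₃PO₄(s) ⇌ 3 Ag⁺(aq) + PO₄³⁻(aq)
PO₄³⁻ is already present at 1.59×10⁻² mol/L. If s mol/L of Ag₃PO₄ dissolves, [Ag⁺] = 3s while [PO₄³⁻] ≈ 1.59×10⁻² mol/L.
Ksp = [Ag⁺]^3[PO₄³⁻] = (3s)^3(1.59×10⁻²)
(3s)^3 = 5.68×10⁻¹⁸ / (1.59×10⁻²) = 3.57×10⁻¹⁶
s = 2.37×10⁻⁶ mol/L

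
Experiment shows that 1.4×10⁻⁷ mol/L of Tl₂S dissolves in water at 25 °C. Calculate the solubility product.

Tl₂S(s) ⇌ 2 Tl⁺(aq) + S²⁻(aq)
Call the molar solubility s, so that [Tl⁺] = 2s and [S²⁻] = s.
Ksp = [Tl⁺]^2[S²⁻] = (2s)^2 · s = 4s^3
Ksp = 4 × (1.4×10⁻⁷)^3 = 1.1×10⁻²⁰

Ksp = 1.1×10⁻²⁰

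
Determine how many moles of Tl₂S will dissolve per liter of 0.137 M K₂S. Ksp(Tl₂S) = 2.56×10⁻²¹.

6.83×10⁻¹¹ M

Tl₂S(s) ⇌ 2 Tl⁺(aq) + S²⁻(aq)
Let s be the solubility of Tl₂S here. The common ion gives [S²⁻] ≈ 0.137 M, and [Tl⁺] = 2s.
Ksp = [Tl⁺]^2[S²⁻] = (2s)^2(0.137)
(2s)^2 = 2.56×10⁻²¹ / (0.137) = 1.87×10⁻²⁰
s = 6.83×10⁻¹¹ M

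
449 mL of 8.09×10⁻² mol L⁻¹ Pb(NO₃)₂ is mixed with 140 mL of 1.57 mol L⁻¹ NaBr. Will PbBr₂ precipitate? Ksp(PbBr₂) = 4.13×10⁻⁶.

Yes

Total volume after mixing = 449 + 140 = 589 mL.
[Pb²⁺] = (8.09×10⁻²)(449)/589 = 6.17×10⁻² mol L⁻¹
[Br⁻] = (1.57)(140)/589 = 0.373 mol L⁻¹
Q = [Pb²⁺][Br⁻]^2 = 8.59×10⁻³
Q = 8.59×10⁻³ > Ksp = 4.13×10⁻⁶, so the solution is supersaturated and PbBr₂ precipitates.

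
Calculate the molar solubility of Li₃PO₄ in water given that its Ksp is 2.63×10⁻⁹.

Li₃PO₄(s) ⇌ 3 Li⁺(aq) + PO₄³⁻(aq)
Let s be the molar solubility. Then [Li⁺] = 3s and [PO₄³⁻] = s.
Ksp = [Li⁺]^3[PO₄³⁻] = (3s)^3 · s = 27s^4
27s^4 = 2.63×10⁻⁹  ⇒  s^4 = 9.74×10⁻¹¹
s = 3.14×10⁻³ mol L⁻¹

3.14×10⁻³ M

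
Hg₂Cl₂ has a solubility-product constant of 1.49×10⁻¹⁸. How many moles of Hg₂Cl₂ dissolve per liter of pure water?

7.20×10⁻⁷ M

Hg₂Cl₂(s) ⇌ Hg₂²⁺(aq) + 2 Cl⁻(aq)
Call the molar solubility s, so that [Hg₂²⁺] = s and [Cl⁻] = 2s.
Ksp = [Hg₂²⁺][Cl⁻]^2 = s · (2s)^2 = 4s^3
4s^3 = 1.49×10⁻¹⁸  ⇒  s^3 = 3.73×10⁻¹⁹
s = 7.20×10⁻⁷ mol/L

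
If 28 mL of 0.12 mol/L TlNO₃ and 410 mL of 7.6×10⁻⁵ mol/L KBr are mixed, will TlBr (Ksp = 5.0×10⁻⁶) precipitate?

No

After mixing, V = 28 mL + 410 mL = 438 mL.
[Tl⁺] = (0.12)(28)/438 = 7.7×10⁻³ mol/L
[Br⁻] = (7.6×10⁻⁵)(410)/438 = 7.1×10⁻⁵ mol/L
Q = [Tl⁺][Br⁻] = 5.5×10⁻⁷
Since Q (5.5×10⁻⁷) is less than Ksp (5.0×10⁻⁶), no TlBr precipitates.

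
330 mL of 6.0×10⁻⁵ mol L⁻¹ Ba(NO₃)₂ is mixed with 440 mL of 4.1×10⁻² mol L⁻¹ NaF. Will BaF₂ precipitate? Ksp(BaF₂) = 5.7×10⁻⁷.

No

Total volume after mixing = 330 + 440 = 770 mL.
[Ba²⁺] = (6.0×10⁻⁵)(330)/770 = 2.6×10⁻⁵ mol L⁻¹
[F⁻] = (4.1×10⁻²)(440)/770 = 2.3×10⁻² mol L⁻¹
Q = [Ba²⁺][F⁻]^2 = 1.4×10⁻⁸
Q < Ksp (1.4×10⁻⁸ vs 5.7×10⁻⁷); the solution remains unsaturated and no precipitate forms.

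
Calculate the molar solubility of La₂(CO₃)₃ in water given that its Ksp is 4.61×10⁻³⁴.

La₂(CO₃)₃(s) ⇌ 2 La³⁺(aq) + 3 CO₃²⁻(aq)
Let s be the molar solubility. Then [La³⁺] = 2s and [CO₃²⁻] = 3s.
Ksp = [La³⁺]^2[CO₃²⁻]^3 = (2s)^2 · (3s)^3 = 108s^5
108s^5 = 4.61×10⁻³⁴  ⇒  s^5 = 4.27×10⁻³⁶
s = 8.43×10⁻⁸ M

8.43×10⁻⁸ M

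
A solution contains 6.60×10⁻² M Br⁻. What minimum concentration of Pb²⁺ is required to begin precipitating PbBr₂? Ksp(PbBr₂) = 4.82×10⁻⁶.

Precipitation begins when Q = Ksp.
PbBr₂(s) ⇌ Pb²⁺(aq) + 2 Br⁻(aq)
Ksp = [Pb²⁺][Br⁻]^2 = [Pb²⁺](6.60×10⁻²)^2
[Pb²⁺] = 4.82×10⁻⁶ / (6.60×10⁻²)^2 = 1.11×10⁻³
[Pb²⁺] = 1.11×10⁻³ M

1.11×10⁻³ M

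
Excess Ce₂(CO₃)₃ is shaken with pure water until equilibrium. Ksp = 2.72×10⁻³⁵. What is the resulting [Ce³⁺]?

Ce₂(CO₃)₃(s) ⇌ 2 Ce³⁺(aq) + 3 CO₃²⁻(aq)
Let s be the molar solubility. Then [Ce³⁺] = 2s and [CO₃²⁻] = 3s.
Ksp = [Ce³⁺]^2[CO₃²⁻]^3 = (2s)^2 · (3s)^3 = 108s^5 = 2.72×10⁻³⁵
s = 4.79×10⁻⁸ M
[Ce³⁺] = 2s = 9.58×10⁻⁸ M

9.58×10⁻⁸ M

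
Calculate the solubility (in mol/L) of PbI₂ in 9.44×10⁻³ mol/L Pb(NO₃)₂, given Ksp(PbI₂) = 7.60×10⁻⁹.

4.49×10⁻⁴ M

PbI₂(s) ⇌ Pb²⁺(aq) + 2 I⁻(aq)
The solution already contains Pb²⁺ at 9.44×10⁻³ mol/L. Let s be the molar solubility of PbI₂.
[Pb²⁺] ≈ 9.44×10⁻³ mol/L (common ion dominates); [I⁻] = 2s.
Ksp = [Pb²⁺][I⁻]^2 = (9.44×10⁻³)(2s)^2
(2s)^2 = 7.60×10⁻⁹ / (9.44×10⁻³) = 8.05×10⁻⁷
s = 4.49×10⁻⁴ mol/L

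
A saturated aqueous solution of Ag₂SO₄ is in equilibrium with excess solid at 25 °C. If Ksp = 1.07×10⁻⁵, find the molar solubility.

1.39×10⁻² M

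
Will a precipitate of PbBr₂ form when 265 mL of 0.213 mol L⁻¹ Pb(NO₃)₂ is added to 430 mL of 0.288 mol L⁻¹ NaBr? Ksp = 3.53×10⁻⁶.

The combined volume is 695 mL.
[Pb²⁺] = (0.213)(265)/695 = 8.12×10⁻² mol L⁻¹
[Br⁻] = (0.288)(430)/695 = 0.178 mol L⁻¹
Q = [Pb²⁺][Br⁻]^2 = 2.58×10⁻³
Since Q (2.58×10⁻³) exceeds Ksp (3.53×10⁻⁶), PbBr₂ will precipitate.

Yes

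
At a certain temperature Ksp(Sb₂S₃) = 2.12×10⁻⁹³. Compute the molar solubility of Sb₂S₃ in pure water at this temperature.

Sb₂S₃(s) ⇌ 2 Sb³⁺(aq) + 3 S²⁻(aq)
Let s be the molar solubility. Then [Sb³⁺] = 2s and [S²⁻] = 3s.
Ksp = [Sb³⁺]^2[S²⁻]^3 = (2s)^2 · (3s)^3 = 108s^5
108s^5 = 2.12×10⁻⁹³  ⇒  s^5 = 1.96×10⁻⁹⁵
Taking the 5th root, s = 1.14×10⁻¹⁹ mol L⁻¹.

1.14×10⁻¹⁹ M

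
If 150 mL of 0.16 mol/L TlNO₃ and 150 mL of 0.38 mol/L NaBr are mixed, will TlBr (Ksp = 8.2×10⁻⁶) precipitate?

After mixing, V = 150 mL + 150 mL = 300 mL.
[Tl⁺] = (0.16)(150)/300 = 8.0×10⁻² mol/L
[Br⁻] = (0.38)(150)/300 = 0.19 mol/L
Q = [Tl⁺][Br⁻] = 1.5×10⁻²
Because Q > Ksp (1.5×10⁻² vs 8.2×10⁻⁶), a precipitate of TlBr forms.

Yes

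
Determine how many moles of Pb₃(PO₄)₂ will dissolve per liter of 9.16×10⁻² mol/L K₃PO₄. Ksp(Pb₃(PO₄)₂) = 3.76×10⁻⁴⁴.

Pb₃(PO₄)₂(s) ⇌ 3 Pb²⁺(aq) + 2 PO₄³⁻(aq)
PO₄³⁻ is already present at 9.16×10⁻² mol/L. If s mol/L of Pb₃(PO₄)₂ dissolves, [Pb²⁺] = 3s while [PO₄³⁻] ≈ 9.16×10⁻² mol/L.
Ksp = [Pb²⁺]^3[PO₄³⁻]^2 = (3s)^3(9.16×10⁻²)^2
(3s)^3 = 3.76×10⁻⁴⁴ / (9.16×10⁻²)^2 = 4.48×10⁻⁴²
s = 5.50×10⁻¹⁵ mol/L

5.50×10⁻¹⁵ M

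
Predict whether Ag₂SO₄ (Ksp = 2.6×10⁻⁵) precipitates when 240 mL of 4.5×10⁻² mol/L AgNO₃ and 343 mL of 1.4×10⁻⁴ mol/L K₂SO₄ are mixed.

After mixing, V = 240 mL + 343 mL = 583 mL.
[Ag⁺] = (4.5×10⁻²)(240)/583 = 1.9×10⁻² mol/L
[SO₄²⁻] = (1.4×10⁻⁴)(343)/583 = 8.2×10⁻⁵ mol/L
Q = [Ag⁺]^2[SO₄²⁻] = 2.8×10⁻⁸
Since Q (2.8×10⁻⁸) is less than Ksp (2.6×10⁻⁵), no Ag₂SO₄ precipitates.

No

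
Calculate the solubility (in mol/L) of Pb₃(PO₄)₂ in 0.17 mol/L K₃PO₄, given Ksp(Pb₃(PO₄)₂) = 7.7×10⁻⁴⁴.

4.6×10⁻¹⁵ M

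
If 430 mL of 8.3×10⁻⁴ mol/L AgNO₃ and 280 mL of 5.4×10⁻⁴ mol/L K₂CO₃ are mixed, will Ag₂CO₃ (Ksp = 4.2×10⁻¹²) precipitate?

Yes

After mixing, V = 430 mL + 280 mL = 710 mL.
[Ag⁺] = (8.3×10⁻⁴)(430)/710 = 5.0×10⁻⁴ mol/L
[CO₃²⁻] = (5.4×10⁻⁴)(280)/710 = 2.1×10⁻⁴ mol/L
Q = [Ag⁺]^2[CO₃²⁻] = 5.4×10⁻¹¹
Since Q (5.4×10⁻¹¹) exceeds Ksp (4.2×10⁻¹²), Ag₂CO₃ will precipitate.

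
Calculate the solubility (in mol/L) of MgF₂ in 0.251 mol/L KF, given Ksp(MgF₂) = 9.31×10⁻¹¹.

1.48×10⁻⁹ M

MgF₂(s) ⇌ Mg²⁺(aq) + 2 F⁻(aq)
Let s be the solubility of MgF₂ here. The common ion gives [F⁻] ≈ 0.251 mol/L, and [Mg²⁺] = s.
Ksp = [Mg²⁺][F⁻]^2 = s(0.251)^2
s = 9.31×10⁻¹¹ / (0.251)^2 = 1.48×10⁻⁹
s = 1.48×10⁻⁹ mol/L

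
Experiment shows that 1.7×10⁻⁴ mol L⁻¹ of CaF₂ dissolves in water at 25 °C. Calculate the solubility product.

Ksp = 2.0×10⁻¹¹

CaF₂(s) ⇌ Ca²⁺(aq) + 2 F⁻(aq)
For each mole of CaF₂ that dissolves per liter, [Ca²⁺] = s and [F⁻] = 2s; let s denote this solubility.
Ksp = [Ca²⁺][F⁻]^2 = s · (2s)^2 = 4s^3
Ksp = 4 × (1.7×10⁻⁴)^3 = 2.0×10⁻¹¹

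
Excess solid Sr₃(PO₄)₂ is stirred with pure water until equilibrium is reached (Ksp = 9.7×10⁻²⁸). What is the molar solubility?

Sr₃(PO₄)₂(s) ⇌ 3 Sr²⁺(aq) + 2 PO₄³⁻(aq)
Let s be the molar solubility. Then [Sr²⁺] = 3s and [PO₄³⁻] = 2s.
Ksp = [Sr²⁺]^3[PO₄³⁻]^2 = (3s)^3 · (2s)^2 = 108s^5
108s^5 = 9.7×10⁻²⁸  ⇒  s^5 = 9.0×10⁻³⁰
s = (9.0×10⁻³⁰)^(1/5) = 1.6×10⁻⁶ M

1.6×10⁻⁶ M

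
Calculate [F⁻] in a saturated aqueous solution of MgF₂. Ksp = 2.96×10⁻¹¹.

MgF₂(s) ⇌ Mg²⁺(aq) + 2 F⁻(aq)
If s mol/L of MgF₂ dissolves, [Mg²⁺] = s and [F⁻] = 2s.
Ksp = [Mg²⁺][F⁻]^2 = s · (2s)^2 = 4s^3 = 2.96×10⁻¹¹
s = 1.95×10⁻⁴ mol L⁻¹
[F⁻] = 2s = 3.90×10⁻⁴ mol L⁻¹

3.90×10⁻⁴ M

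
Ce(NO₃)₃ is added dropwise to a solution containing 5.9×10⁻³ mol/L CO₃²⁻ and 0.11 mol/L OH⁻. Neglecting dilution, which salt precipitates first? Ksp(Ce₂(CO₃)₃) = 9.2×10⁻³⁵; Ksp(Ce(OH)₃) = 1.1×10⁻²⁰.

The threshold for precipitation is Q = Ksp.
For Ce₂(CO₃)₃: [Ce³⁺] = (Ksp/[CO₃²⁻]^3)^(1/2) = 2.1×10⁻¹⁴ mol/L
For Ce(OH)₃: [Ce³⁺] = (Ksp/[OH⁻]^3) = 8.3×10⁻¹⁸ mol/L
Since Ce(OH)₃ needs less Ce³⁺ to reach saturation, it precipitates first.

Ce(OH)₃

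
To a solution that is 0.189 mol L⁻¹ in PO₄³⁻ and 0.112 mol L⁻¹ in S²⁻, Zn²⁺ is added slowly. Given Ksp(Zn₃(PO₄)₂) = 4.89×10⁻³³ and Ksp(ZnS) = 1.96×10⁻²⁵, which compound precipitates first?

ZnS

Precipitation begins when Q = Ksp.
For Zn₃(PO₄)₂: [Zn²⁺] = (Ksp/[PO₄³⁻]^2)^(1/3) = 5.15×10⁻¹¹ mol L⁻¹
For ZnS: [Zn²⁺] = (Ksp/[S²⁻]) = 1.75×10⁻²⁴ mol L⁻¹
The smaller threshold [Zn²⁺] is reached first, so ZnS precipitates first.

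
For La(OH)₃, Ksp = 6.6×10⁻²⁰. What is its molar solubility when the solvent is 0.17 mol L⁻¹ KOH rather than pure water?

La(OH)₃(s) ⇌ La³⁺(aq) + 3 OH⁻(aq)
With OH⁻ already at 0.17 mol L⁻¹ and s small, take [OH⁻] ≈ 0.17 mol L⁻¹ and [La³⁺] = s.
Ksp = [La³⁺][OH⁻]^3 = s(0.17)^3
s = 6.6×10⁻²⁰ / (0.17)^3 = 1.3×10⁻¹⁷
s = 1.3×10⁻¹⁷ mol L⁻¹

1.3×10⁻¹⁷ M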